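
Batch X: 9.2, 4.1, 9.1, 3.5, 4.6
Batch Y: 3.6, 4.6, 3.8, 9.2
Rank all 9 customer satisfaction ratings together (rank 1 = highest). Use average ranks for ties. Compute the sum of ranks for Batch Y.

21

Sorted (descending): 9.2, 9.2, 9.1, 4.6, 4.6, 4.1, 3.8, 3.6, 3.5
The 2 values of 9.2 occupy positions 1–2 → average rank (1+2)/2 = 1.5.
The 2 values of 4.6 occupy positions 4–5 → average rank (4+5)/2 = 4.5.
Batch Y values → pooled ranks: 3.6→8, 4.6→4.5, 3.8→7, 9.2→1.5
Rank sum = 8 + 4.5 + 7 + 1.5 = 21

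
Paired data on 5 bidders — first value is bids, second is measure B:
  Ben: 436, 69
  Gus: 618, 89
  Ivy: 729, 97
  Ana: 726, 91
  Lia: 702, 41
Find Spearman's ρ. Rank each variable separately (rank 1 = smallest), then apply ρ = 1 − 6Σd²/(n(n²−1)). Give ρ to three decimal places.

Ranks of variable 1: 1, 2, 5, 4, 3
Ranks of variable 2: 2, 3, 5, 4, 1
d = r₁ − r₂: -1, -1, 0, 0, 2
d²: 1, 1, 0, 0, 4; Σd² = 6
ρ = 1 − 6·6/(5·24) = 1 − 36/120 = 0.700

0.700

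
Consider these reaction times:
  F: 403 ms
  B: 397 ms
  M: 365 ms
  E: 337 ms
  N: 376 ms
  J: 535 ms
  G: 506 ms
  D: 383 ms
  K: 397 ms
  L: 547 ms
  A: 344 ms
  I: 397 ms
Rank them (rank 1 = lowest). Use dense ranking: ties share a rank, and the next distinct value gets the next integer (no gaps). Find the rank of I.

6

Sorted (ascending): 337, 344, 365, 376, 383, 397, 397, 397, 403, 506, 535, 547
The 3 values of 397 share dense rank 6.
Remaining distinct values take the next consecutive integers.
I has value 397 ms → rank 6.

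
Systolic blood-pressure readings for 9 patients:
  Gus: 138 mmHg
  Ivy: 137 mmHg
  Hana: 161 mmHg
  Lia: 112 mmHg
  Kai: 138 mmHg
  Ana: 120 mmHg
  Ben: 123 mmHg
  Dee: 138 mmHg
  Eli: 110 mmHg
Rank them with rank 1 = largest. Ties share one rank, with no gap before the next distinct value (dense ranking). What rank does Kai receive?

2

Sorted (descending): 161, 138, 138, 138, 137, 123, 120, 112, 110
The 3 values of 138 share dense rank 2.
Remaining distinct values take the next consecutive integers.
Kai has value 138 mmHg → rank 2.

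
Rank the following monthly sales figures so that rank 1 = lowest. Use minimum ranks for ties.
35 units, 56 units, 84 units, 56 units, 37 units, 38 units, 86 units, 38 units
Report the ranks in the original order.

Sorted (ascending): 35, 37, 38, 38, 56, 56, 84, 86
The 2 values of 38 occupy positions 3–4 → each gets rank 3.
The 2 values of 56 occupy positions 5–6 → each gets rank 5.

1, 5, 7, 5, 2, 3, 8, 3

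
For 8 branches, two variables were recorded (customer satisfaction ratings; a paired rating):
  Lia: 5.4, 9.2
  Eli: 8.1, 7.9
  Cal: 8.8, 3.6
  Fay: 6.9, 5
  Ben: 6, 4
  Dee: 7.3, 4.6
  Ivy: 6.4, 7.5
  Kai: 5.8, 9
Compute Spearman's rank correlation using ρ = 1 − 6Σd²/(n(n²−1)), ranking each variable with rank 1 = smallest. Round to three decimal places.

-0.619

Ranks of variable 1: 1, 7, 8, 5, 3, 6, 4, 2
Ranks of variable 2: 8, 6, 1, 4, 2, 3, 5, 7
d = r₁ − r₂: -7, 1, 7, 1, 1, 3, -1, -5
d²: 49, 1, 49, 1, 1, 9, 1, 25; Σd² = 136
ρ = 1 − 6·136/(8·63) = 1 − 816/504 = -0.619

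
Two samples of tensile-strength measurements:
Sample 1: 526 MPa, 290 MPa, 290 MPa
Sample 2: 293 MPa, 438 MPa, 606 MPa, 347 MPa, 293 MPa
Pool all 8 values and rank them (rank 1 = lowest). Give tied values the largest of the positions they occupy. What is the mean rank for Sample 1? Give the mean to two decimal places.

Sorted (ascending): 290, 290, 293, 293, 347, 438, 526, 606
The 2 values of 290 occupy positions 1–2 → each gets rank 2.
The 2 values of 293 occupy positions 3–4 → each gets rank 4.
Sample 1 values → pooled ranks: 526→7, 290→2, 290→2
Mean rank = (7 + 2 + 2) / 3 = 3.67

3.67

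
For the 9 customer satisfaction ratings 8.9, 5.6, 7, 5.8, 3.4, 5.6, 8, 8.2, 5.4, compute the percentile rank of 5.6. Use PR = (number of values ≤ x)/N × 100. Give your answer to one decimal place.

N = 9.
Strictly below 5.6: 2. Equal to 5.6: 2.
PR = 4/9 × 100 = 44.4

44.4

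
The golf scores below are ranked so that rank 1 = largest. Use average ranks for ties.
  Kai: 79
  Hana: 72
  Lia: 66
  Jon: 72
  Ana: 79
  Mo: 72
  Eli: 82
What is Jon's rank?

5

Sorted (descending): 82, 79, 79, 72, 72, 72, 66
The 2 values of 79 occupy positions 2–3 → average rank (2+3)/2 = 2.5.
The 3 values of 72 occupy positions 4–6 → average rank 5.
Jon has value 72 → rank 5.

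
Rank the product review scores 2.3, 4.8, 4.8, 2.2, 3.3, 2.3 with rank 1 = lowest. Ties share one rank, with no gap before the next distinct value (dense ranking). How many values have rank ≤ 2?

3

Sorted (ascending): 2.2, 2.3, 2.3, 3.3, 4.8, 4.8
The 2 values of 2.3 share dense rank 2.
The 2 values of 4.8 share dense rank 4.
Remaining distinct values take the next consecutive integers.
Ranks ≤ 2: {1, 2, 2} → 3 values.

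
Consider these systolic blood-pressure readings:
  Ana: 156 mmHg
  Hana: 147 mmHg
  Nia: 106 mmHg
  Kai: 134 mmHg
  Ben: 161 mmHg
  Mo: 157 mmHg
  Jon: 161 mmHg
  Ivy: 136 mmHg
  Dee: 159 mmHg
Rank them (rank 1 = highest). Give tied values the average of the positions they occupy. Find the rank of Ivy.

Sorted (descending): 161, 161, 159, 157, 156, 147, 136, 134, 106
The 2 values of 161 occupy positions 1–2 → average rank (1+2)/2 = 1.5.
Ivy has value 136 mmHg → rank 7.

7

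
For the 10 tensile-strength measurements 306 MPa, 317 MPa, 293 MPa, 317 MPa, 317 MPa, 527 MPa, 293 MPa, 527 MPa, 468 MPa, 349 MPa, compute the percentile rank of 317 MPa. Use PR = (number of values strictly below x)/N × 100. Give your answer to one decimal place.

N = 10.
Strictly below 317: 3. Equal to 317: 3.
PR = 3/10 × 100 = 30.0

30.0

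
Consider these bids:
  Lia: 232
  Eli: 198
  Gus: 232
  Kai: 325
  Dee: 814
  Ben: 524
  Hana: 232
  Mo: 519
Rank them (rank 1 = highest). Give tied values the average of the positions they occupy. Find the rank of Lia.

6

Sorted (descending): 814, 524, 519, 325, 232, 232, 232, 198
The 3 values of 232 occupy positions 5–7 → average rank 6.
Lia has value 232 → rank 6.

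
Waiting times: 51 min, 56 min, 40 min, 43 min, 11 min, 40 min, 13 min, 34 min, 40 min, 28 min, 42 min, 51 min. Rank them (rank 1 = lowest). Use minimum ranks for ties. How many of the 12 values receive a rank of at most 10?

11

Sorted (ascending): 11, 13, 28, 34, 40, 40, 40, 42, 43, 51, 51, 56
The 3 values of 40 occupy positions 5–7 → each gets rank 5.
The 2 values of 51 occupy positions 10–11 → each gets rank 10.
Ranks ≤ 10: {1, 2, 3, 4, 5, 5, 5, 8, 9, 10, 10} → 11 values.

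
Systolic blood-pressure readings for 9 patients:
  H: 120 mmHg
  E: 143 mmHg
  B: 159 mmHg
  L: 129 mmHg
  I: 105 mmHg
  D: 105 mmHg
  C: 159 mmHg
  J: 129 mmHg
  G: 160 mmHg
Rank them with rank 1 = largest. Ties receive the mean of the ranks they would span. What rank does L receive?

Sorted (descending): 160, 159, 159, 143, 129, 129, 120, 105, 105
The 2 values of 159 occupy positions 2–3 → average rank (2+3)/2 = 2.5.
The 2 values of 129 occupy positions 5–6 → average rank (5+6)/2 = 5.5.
The 2 values of 105 occupy positions 8–9 → average rank (8+9)/2 = 8.5.
L has value 129 mmHg → rank 5.5.

5.5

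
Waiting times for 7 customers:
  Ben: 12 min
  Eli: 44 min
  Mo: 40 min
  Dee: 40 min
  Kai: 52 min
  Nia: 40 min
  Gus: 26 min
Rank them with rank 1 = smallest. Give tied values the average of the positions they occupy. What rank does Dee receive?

Sorted (ascending): 12, 26, 40, 40, 40, 44, 52
The 3 values of 40 occupy positions 3–5 → average rank 4.
Dee has value 40 min → rank 4.

4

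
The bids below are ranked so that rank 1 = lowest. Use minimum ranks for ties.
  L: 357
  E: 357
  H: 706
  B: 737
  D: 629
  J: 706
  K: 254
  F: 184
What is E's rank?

Sorted (ascending): 184, 254, 357, 357, 629, 706, 706, 737
The 2 values of 357 occupy positions 3–4 → each gets rank 3.
The 2 values of 706 occupy positions 6–7 → each gets rank 6.
E has value 357 → rank 3.

3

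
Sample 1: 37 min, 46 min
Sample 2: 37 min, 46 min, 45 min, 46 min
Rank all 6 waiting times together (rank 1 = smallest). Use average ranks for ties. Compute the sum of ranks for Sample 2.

Sorted (ascending): 37, 37, 45, 46, 46, 46
The 2 values of 37 occupy positions 1–2 → average rank (1+2)/2 = 1.5.
The 3 values of 46 occupy positions 4–6 → average rank 5.
Sample 2 values → pooled ranks: 37→1.5, 46→5, 45→3, 46→5
Rank sum = 1.5 + 5 + 3 + 5 = 14.5

14.5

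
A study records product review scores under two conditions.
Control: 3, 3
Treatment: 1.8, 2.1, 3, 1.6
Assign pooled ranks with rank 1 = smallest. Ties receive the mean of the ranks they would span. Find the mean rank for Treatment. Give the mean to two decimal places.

2.75

Sorted (ascending): 1.6, 1.8, 2.1, 3, 3, 3
The 3 values of 3 occupy positions 4–6 → average rank 5.
Treatment values → pooled ranks: 1.8→2, 2.1→3, 3→5, 1.6→1
Mean rank = (2 + 3 + 5 + 1) / 4 = 2.75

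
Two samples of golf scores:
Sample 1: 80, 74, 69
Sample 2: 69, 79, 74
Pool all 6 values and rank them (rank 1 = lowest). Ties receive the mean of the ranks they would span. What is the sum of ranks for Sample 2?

10

Sorted (ascending): 69, 69, 74, 74, 79, 80
The 2 values of 69 occupy positions 1–2 → average rank (1+2)/2 = 1.5.
The 2 values of 74 occupy positions 3–4 → average rank (3+4)/2 = 3.5.
Sample 2 values → pooled ranks: 69→1.5, 79→5, 74→3.5
Rank sum = 1.5 + 5 + 3.5 = 10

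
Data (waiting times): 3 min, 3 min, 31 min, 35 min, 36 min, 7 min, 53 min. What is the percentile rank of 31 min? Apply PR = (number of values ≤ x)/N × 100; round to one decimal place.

57.1

N = 7.
Strictly below 31: 3. Equal to 31: 1.
PR = 4/7 × 100 = 57.1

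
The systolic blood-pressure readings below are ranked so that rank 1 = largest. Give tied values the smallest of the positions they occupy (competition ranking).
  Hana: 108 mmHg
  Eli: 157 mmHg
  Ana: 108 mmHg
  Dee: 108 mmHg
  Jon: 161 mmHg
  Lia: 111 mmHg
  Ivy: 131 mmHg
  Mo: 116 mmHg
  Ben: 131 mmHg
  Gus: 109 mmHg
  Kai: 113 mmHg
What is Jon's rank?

Sorted (descending): 161, 157, 131, 131, 116, 113, 111, 109, 108, 108, 108
The 2 values of 131 occupy positions 3–4 → each gets rank 3.
The 3 values of 108 occupy positions 9–11 → each gets rank 9.
Jon has value 161 mmHg → rank 1.

1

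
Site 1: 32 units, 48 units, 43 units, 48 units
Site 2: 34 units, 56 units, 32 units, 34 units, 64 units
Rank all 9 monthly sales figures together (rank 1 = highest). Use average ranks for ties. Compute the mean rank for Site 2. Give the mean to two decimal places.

Sorted (descending): 64, 56, 48, 48, 43, 34, 34, 32, 32
The 2 values of 48 occupy positions 3–4 → average rank (3+4)/2 = 3.5.
The 2 values of 34 occupy positions 6–7 → average rank (6+7)/2 = 6.5.
The 2 values of 32 occupy positions 8–9 → average rank (8+9)/2 = 8.5.
Site 2 values → pooled ranks: 34→6.5, 56→2, 32→8.5, 34→6.5, 64→1
Mean rank = (6.5 + 2 + 8.5 + 6.5 + 1) / 5 = 4.90

4.90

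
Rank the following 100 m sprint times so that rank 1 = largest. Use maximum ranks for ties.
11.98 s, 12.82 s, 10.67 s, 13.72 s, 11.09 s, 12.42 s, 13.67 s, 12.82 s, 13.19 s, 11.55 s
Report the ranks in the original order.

7, 5, 10, 1, 9, 6, 2, 5, 3, 8

Sorted (descending): 13.72, 13.67, 13.19, 12.82, 12.82, 12.42, 11.98, 11.55, 11.09, 10.67
The 2 values of 12.82 occupy positions 4–5 → each gets rank 5.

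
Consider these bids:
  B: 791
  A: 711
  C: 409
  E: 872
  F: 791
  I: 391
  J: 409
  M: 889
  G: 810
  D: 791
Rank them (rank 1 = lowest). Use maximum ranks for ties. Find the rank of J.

Sorted (ascending): 391, 409, 409, 711, 791, 791, 791, 810, 872, 889
The 2 values of 409 occupy positions 2–3 → each gets rank 3.
The 3 values of 791 occupy positions 5–7 → each gets rank 7.
J has value 409 → rank 3.

3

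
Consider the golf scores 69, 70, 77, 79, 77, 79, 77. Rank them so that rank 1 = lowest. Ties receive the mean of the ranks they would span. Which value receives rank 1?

Sorted (ascending): 69, 70, 77, 77, 77, 79, 79
The 3 values of 77 occupy positions 3–5 → average rank 4.
The 2 values of 79 occupy positions 6–7 → average rank (6+7)/2 = 6.5.
Rank 1 → value 69.

69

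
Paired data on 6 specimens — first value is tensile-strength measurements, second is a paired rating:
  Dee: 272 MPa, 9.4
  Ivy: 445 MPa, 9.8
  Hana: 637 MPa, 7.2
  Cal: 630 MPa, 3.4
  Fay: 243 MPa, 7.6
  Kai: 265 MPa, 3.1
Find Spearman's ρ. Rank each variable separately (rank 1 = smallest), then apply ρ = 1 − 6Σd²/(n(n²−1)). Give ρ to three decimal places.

Ranks of variable 1: 3, 4, 6, 5, 1, 2
Ranks of variable 2: 5, 6, 3, 2, 4, 1
d = r₁ − r₂: -2, -2, 3, 3, -3, 1
d²: 4, 4, 9, 9, 9, 1; Σd² = 36
ρ = 1 − 6·36/(6·35) = 1 − 216/210 = -0.029

-0.029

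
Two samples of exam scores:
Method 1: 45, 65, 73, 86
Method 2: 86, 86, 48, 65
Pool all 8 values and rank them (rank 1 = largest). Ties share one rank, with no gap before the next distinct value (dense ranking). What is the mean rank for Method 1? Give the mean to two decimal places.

Sorted (descending): 86, 86, 86, 73, 65, 65, 48, 45
The 3 values of 86 share dense rank 1.
The 2 values of 65 share dense rank 3.
Remaining distinct values take the next consecutive integers.
Method 1 values → pooled ranks: 45→5, 65→3, 73→2, 86→1
Mean rank = (5 + 3 + 2 + 1) / 4 = 2.75

2.75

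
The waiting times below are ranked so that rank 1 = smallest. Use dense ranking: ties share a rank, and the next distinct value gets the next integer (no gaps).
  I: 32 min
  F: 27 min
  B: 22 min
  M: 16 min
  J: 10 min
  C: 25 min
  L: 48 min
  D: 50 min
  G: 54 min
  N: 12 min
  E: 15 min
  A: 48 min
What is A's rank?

9

Sorted (ascending): 10, 12, 15, 16, 22, 25, 27, 32, 48, 48, 50, 54
The 2 values of 48 share dense rank 9.
Remaining distinct values take the next consecutive integers.
A has value 48 min → rank 9.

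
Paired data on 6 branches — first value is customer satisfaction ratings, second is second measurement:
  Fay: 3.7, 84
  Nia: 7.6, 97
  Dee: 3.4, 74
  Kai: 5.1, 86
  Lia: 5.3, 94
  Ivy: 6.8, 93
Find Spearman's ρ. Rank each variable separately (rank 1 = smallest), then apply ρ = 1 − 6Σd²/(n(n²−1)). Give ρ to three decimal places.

0.943

Ranks of variable 1: 2, 6, 1, 3, 4, 5
Ranks of variable 2: 2, 6, 1, 3, 5, 4
d = r₁ − r₂: 0, 0, 0, 0, -1, 1
d²: 0, 0, 0, 0, 1, 1; Σd² = 2
ρ = 1 − 6·2/(6·35) = 1 − 12/210 = 0.943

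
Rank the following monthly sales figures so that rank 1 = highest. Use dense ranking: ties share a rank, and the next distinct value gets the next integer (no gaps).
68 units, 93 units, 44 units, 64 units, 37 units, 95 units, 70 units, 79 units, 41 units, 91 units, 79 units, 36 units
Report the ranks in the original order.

Sorted (descending): 95, 93, 91, 79, 79, 70, 68, 64, 44, 41, 37, 36
The 2 values of 79 share dense rank 4.
Remaining distinct values take the next consecutive integers.

6, 2, 8, 7, 10, 1, 5, 4, 9, 3, 4, 11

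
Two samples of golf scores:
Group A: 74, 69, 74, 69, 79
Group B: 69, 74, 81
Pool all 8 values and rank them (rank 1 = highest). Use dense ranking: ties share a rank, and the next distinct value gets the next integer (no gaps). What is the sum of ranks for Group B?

Sorted (descending): 81, 79, 74, 74, 74, 69, 69, 69
The 3 values of 74 share dense rank 3.
The 3 values of 69 share dense rank 4.
Remaining distinct values take the next consecutive integers.
Group B values → pooled ranks: 69→4, 74→3, 81→1
Rank sum = 4 + 3 + 1 = 8

8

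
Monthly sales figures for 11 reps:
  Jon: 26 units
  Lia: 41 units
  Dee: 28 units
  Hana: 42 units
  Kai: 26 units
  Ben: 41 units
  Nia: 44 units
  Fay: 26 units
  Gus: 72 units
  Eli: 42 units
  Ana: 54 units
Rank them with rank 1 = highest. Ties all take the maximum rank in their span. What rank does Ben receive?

7

Sorted (descending): 72, 54, 44, 42, 42, 41, 41, 28, 26, 26, 26
The 2 values of 42 occupy positions 4–5 → each gets rank 5.
The 2 values of 41 occupy positions 6–7 → each gets rank 7.
The 3 values of 26 occupy positions 9–11 → each gets rank 11.
Ben has value 41 units → rank 7.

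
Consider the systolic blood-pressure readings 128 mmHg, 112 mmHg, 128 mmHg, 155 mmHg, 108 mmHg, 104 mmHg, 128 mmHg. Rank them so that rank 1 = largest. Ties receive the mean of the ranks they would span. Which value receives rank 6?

108

Sorted (descending): 155, 128, 128, 128, 112, 108, 104
The 3 values of 128 occupy positions 2–4 → average rank 3.
Rank 6 → value 108.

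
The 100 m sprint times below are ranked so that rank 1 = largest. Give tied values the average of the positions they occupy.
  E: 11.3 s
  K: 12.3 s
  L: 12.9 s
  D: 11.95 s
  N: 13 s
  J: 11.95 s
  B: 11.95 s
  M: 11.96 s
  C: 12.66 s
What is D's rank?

7

Sorted (descending): 13, 12.9, 12.66, 12.3, 11.96, 11.95, 11.95, 11.95, 11.3
The 3 values of 11.95 occupy positions 6–8 → average rank 7.
D has value 11.95 s → rank 7.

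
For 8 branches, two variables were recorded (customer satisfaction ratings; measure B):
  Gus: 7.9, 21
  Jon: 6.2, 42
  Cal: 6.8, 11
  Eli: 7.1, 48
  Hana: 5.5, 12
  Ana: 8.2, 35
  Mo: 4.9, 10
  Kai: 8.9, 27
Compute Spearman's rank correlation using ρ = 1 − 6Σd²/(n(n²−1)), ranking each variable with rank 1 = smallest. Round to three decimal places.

0.476

Ranks of variable 1: 6, 3, 4, 5, 2, 7, 1, 8
Ranks of variable 2: 4, 7, 2, 8, 3, 6, 1, 5
d = r₁ − r₂: 2, -4, 2, -3, -1, 1, 0, 3
d²: 4, 16, 4, 9, 1, 1, 0, 9; Σd² = 44
ρ = 1 − 6·44/(8·63) = 1 − 264/504 = 0.476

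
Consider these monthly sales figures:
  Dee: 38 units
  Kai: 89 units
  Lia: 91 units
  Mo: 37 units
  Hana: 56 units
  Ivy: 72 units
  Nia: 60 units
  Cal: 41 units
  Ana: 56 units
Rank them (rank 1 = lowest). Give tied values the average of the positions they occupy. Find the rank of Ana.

4.5

Sorted (ascending): 37, 38, 41, 56, 56, 60, 72, 89, 91
The 2 values of 56 occupy positions 4–5 → average rank (4+5)/2 = 4.5.
Ana has value 56 units → rank 4.5.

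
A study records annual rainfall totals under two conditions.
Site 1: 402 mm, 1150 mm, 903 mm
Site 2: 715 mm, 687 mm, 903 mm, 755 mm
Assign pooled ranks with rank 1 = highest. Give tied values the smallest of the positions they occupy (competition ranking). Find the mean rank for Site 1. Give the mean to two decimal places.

Sorted (descending): 1150, 903, 903, 755, 715, 687, 402
The 2 values of 903 occupy positions 2–3 → each gets rank 2.
Site 1 values → pooled ranks: 402→7, 1150→1, 903→2
Mean rank = (7 + 1 + 2) / 3 = 3.33

3.33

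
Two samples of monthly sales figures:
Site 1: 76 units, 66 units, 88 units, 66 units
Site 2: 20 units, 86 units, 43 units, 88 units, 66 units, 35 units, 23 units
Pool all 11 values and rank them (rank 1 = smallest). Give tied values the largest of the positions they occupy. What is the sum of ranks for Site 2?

37

Sorted (ascending): 20, 23, 35, 43, 66, 66, 66, 76, 86, 88, 88
The 3 values of 66 occupy positions 5–7 → each gets rank 7.
The 2 values of 88 occupy positions 10–11 → each gets rank 11.
Site 2 values → pooled ranks: 20→1, 86→9, 43→4, 88→11, 66→7, 35→3, 23→2
Rank sum = 1 + 9 + 4 + 11 + 7 + 3 + 2 = 37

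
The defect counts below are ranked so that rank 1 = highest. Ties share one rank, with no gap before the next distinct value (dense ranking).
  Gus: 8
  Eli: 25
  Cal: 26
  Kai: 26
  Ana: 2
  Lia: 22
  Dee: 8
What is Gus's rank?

4

Sorted (descending): 26, 26, 25, 22, 8, 8, 2
The 2 values of 26 share dense rank 1.
The 2 values of 8 share dense rank 4.
Remaining distinct values take the next consecutive integers.
Gus has value 8 → rank 4.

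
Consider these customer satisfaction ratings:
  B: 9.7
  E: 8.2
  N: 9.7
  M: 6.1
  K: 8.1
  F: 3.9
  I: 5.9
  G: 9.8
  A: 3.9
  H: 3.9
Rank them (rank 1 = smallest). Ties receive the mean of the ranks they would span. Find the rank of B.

8.5

Sorted (ascending): 3.9, 3.9, 3.9, 5.9, 6.1, 8.1, 8.2, 9.7, 9.7, 9.8
The 3 values of 3.9 occupy positions 1–3 → average rank 2.
The 2 values of 9.7 occupy positions 8–9 → average rank (8+9)/2 = 8.5.
B has value 9.7 → rank 8.5.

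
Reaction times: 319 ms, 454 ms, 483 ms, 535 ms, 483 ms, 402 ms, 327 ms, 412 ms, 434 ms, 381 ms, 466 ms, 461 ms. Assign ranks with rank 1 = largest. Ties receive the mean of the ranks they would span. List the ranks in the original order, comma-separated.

12, 6, 2.5, 1, 2.5, 9, 11, 8, 7, 10, 4, 5

Sorted (descending): 535, 483, 483, 466, 461, 454, 434, 412, 402, 381, 327, 319
The 2 values of 483 occupy positions 2–3 → average rank (2+3)/2 = 2.5.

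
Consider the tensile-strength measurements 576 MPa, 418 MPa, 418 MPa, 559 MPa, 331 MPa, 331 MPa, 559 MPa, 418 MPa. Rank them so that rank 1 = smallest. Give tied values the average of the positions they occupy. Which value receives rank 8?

576

Sorted (ascending): 331, 331, 418, 418, 418, 559, 559, 576
The 2 values of 331 occupy positions 1–2 → average rank (1+2)/2 = 1.5.
The 3 values of 418 occupy positions 3–5 → average rank 4.
The 2 values of 559 occupy positions 6–7 → average rank (6+7)/2 = 6.5.
Rank 8 → value 576.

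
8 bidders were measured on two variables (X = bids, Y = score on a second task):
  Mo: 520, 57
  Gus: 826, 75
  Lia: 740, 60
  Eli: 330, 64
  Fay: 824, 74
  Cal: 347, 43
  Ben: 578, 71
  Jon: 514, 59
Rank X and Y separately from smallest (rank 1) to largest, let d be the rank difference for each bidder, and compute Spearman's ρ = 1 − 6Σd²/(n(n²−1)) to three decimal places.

Ranks of variable 1: 4, 8, 6, 1, 7, 2, 5, 3
Ranks of variable 2: 2, 8, 4, 5, 7, 1, 6, 3
d = r₁ − r₂: 2, 0, 2, -4, 0, 1, -1, 0
d²: 4, 0, 4, 16, 0, 1, 1, 0; Σd² = 26
ρ = 1 − 6·26/(8·63) = 1 − 156/504 = 0.690

0.690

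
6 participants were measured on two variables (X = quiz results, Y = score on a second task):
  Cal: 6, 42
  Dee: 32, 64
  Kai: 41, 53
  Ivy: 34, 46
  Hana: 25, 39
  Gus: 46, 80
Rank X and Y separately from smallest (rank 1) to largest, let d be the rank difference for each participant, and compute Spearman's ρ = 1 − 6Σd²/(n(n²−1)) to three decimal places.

0.771

Ranks of variable 1: 1, 3, 5, 4, 2, 6
Ranks of variable 2: 2, 5, 4, 3, 1, 6
d = r₁ − r₂: -1, -2, 1, 1, 1, 0
d²: 1, 4, 1, 1, 1, 0; Σd² = 8
ρ = 1 − 6·8/(6·35) = 1 − 48/210 = 0.771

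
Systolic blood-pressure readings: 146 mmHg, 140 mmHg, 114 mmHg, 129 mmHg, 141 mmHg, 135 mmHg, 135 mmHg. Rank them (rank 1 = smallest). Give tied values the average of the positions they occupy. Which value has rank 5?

140

Sorted (ascending): 114, 129, 135, 135, 140, 141, 146
The 2 values of 135 occupy positions 3–4 → average rank (3+4)/2 = 3.5.
Rank 5 → value 140.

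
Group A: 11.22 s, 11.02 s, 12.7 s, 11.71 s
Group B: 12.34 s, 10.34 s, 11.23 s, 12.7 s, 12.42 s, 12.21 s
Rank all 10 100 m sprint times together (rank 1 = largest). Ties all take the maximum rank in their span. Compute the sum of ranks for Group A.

25

Sorted (descending): 12.7, 12.7, 12.42, 12.34, 12.21, 11.71, 11.23, 11.22, 11.02, 10.34
The 2 values of 12.7 occupy positions 1–2 → each gets rank 2.
Group A values → pooled ranks: 11.22→8, 11.02→9, 12.7→2, 11.71→6
Rank sum = 8 + 9 + 2 + 6 = 25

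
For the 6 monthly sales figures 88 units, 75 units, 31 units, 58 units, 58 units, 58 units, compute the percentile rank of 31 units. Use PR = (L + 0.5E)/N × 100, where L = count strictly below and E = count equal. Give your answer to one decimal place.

N = 6.
Strictly below 31: 0. Equal to 31: 1.
PR = (0 + 0.5·1)/6 × 100 = 8.3

8.3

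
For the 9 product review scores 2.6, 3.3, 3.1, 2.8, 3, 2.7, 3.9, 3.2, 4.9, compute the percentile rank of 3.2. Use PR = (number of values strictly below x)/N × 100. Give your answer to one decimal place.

55.6

N = 9.
Strictly below 3.2: 5. Equal to 3.2: 1.
PR = 5/9 × 100 = 55.6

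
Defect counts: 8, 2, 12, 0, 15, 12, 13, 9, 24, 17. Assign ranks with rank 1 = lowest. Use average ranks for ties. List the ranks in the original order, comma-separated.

3, 2, 5.5, 1, 8, 5.5, 7, 4, 10, 9

Sorted (ascending): 0, 2, 8, 9, 12, 12, 13, 15, 17, 24
The 2 values of 12 occupy positions 5–6 → average rank (5+6)/2 = 5.5.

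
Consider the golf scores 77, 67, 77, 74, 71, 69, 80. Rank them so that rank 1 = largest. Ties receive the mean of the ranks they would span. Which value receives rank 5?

71

Sorted (descending): 80, 77, 77, 74, 71, 69, 67
The 2 values of 77 occupy positions 2–3 → average rank (2+3)/2 = 2.5.
Rank 5 → value 71.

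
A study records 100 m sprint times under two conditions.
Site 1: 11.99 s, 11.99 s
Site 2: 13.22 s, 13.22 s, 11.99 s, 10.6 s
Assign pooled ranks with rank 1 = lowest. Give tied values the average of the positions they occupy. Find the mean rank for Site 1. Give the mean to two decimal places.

3.00

Sorted (ascending): 10.6, 11.99, 11.99, 11.99, 13.22, 13.22
The 3 values of 11.99 occupy positions 2–4 → average rank 3.
The 2 values of 13.22 occupy positions 5–6 → average rank (5+6)/2 = 5.5.
Site 1 values → pooled ranks: 11.99→3, 11.99→3
Mean rank = (3 + 3) / 2 = 3.00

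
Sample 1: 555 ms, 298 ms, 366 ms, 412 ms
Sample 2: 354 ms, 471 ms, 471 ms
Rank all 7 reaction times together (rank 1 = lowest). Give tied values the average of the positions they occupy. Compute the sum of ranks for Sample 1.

15

Sorted (ascending): 298, 354, 366, 412, 471, 471, 555
The 2 values of 471 occupy positions 5–6 → average rank (5+6)/2 = 5.5.
Sample 1 values → pooled ranks: 555→7, 298→1, 366→3, 412→4
Rank sum = 7 + 1 + 3 + 4 = 15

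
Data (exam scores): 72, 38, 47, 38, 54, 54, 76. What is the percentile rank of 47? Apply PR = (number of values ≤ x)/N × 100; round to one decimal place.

42.9

N = 7.
Strictly below 47: 2. Equal to 47: 1.
PR = 3/7 × 100 = 42.9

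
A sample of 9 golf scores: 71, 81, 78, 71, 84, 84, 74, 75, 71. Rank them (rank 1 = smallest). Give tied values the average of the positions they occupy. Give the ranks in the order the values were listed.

2, 7, 6, 2, 8.5, 8.5, 4, 5, 2

Sorted (ascending): 71, 71, 71, 74, 75, 78, 81, 84, 84
The 3 values of 71 occupy positions 1–3 → average rank 2.
The 2 values of 84 occupy positions 8–9 → average rank (8+9)/2 = 8.5.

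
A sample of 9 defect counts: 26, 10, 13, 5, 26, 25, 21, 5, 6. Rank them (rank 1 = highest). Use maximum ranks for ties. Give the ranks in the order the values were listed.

Sorted (descending): 26, 26, 25, 21, 13, 10, 6, 5, 5
The 2 values of 26 occupy positions 1–2 → each gets rank 2.
The 2 values of 5 occupy positions 8–9 → each gets rank 9.

2, 6, 5, 9, 2, 3, 4, 9, 7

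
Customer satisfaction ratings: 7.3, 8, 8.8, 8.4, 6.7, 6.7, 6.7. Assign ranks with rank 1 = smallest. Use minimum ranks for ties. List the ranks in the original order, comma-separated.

4, 5, 7, 6, 1, 1, 1

Sorted (ascending): 6.7, 6.7, 6.7, 7.3, 8, 8.4, 8.8
The 3 values of 6.7 occupy positions 1–3 → each gets rank 1.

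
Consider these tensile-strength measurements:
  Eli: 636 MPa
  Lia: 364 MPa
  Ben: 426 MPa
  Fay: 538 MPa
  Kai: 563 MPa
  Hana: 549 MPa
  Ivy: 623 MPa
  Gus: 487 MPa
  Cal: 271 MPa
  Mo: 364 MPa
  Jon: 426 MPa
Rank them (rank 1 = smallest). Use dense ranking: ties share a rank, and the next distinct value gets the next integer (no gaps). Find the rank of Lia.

2

Sorted (ascending): 271, 364, 364, 426, 426, 487, 538, 549, 563, 623, 636
The 2 values of 364 share dense rank 2.
The 2 values of 426 share dense rank 3.
Remaining distinct values take the next consecutive integers.
Lia has value 364 MPa → rank 2.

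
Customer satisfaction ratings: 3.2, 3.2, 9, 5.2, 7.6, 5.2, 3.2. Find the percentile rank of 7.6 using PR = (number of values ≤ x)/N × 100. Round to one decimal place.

N = 7.
Strictly below 7.6: 5. Equal to 7.6: 1.
PR = 6/7 × 100 = 85.7

85.7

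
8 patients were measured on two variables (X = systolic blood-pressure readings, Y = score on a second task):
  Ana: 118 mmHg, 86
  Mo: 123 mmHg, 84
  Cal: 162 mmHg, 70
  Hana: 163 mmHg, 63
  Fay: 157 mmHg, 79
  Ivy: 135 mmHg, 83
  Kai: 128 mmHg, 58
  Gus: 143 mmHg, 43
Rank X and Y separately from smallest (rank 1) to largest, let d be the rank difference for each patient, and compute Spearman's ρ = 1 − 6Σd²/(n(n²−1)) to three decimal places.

Ranks of variable 1: 1, 2, 7, 8, 6, 4, 3, 5
Ranks of variable 2: 8, 7, 4, 3, 5, 6, 2, 1
d = r₁ − r₂: -7, -5, 3, 5, 1, -2, 1, 4
d²: 49, 25, 9, 25, 1, 4, 1, 16; Σd² = 130
ρ = 1 − 6·130/(8·63) = 1 − 780/504 = -0.548

-0.548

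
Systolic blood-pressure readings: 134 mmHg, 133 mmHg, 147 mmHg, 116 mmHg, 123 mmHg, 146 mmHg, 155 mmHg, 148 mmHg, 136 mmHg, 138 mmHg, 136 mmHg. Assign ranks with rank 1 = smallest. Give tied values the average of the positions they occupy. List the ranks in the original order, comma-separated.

4, 3, 9, 1, 2, 8, 11, 10, 5.5, 7, 5.5

Sorted (ascending): 116, 123, 133, 134, 136, 136, 138, 146, 147, 148, 155
The 2 values of 136 occupy positions 5–6 → average rank (5+6)/2 = 5.5.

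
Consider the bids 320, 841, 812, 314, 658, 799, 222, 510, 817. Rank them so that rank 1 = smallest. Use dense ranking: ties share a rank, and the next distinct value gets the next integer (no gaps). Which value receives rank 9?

Sorted (ascending): 222, 314, 320, 510, 658, 799, 812, 817, 841
No ties — each value takes its position as its rank.
Rank 9 → value 841.

841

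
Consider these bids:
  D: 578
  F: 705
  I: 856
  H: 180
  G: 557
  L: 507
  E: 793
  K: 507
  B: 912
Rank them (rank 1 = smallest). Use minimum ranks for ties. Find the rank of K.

2

Sorted (ascending): 180, 507, 507, 557, 578, 705, 793, 856, 912
The 2 values of 507 occupy positions 2–3 → each gets rank 2.
K has value 507 → rank 2.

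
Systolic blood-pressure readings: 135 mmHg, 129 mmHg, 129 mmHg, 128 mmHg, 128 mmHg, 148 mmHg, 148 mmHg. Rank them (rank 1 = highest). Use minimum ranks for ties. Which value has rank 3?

135

Sorted (descending): 148, 148, 135, 129, 129, 128, 128
The 2 values of 148 occupy positions 1–2 → each gets rank 1.
The 2 values of 129 occupy positions 4–5 → each gets rank 4.
The 2 values of 128 occupy positions 6–7 → each gets rank 6.
Rank 3 → value 135.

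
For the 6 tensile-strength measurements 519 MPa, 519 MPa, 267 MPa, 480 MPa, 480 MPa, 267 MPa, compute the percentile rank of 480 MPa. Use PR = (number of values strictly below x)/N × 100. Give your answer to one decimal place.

33.3

N = 6.
Strictly below 480: 2. Equal to 480: 2.
PR = 2/6 × 100 = 33.3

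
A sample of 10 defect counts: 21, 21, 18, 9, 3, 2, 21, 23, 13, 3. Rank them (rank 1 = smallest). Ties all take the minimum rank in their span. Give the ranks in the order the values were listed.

7, 7, 6, 4, 2, 1, 7, 10, 5, 2

Sorted (ascending): 2, 3, 3, 9, 13, 18, 21, 21, 21, 23
The 2 values of 3 occupy positions 2–3 → each gets rank 2.
The 3 values of 21 occupy positions 7–9 → each gets rank 7.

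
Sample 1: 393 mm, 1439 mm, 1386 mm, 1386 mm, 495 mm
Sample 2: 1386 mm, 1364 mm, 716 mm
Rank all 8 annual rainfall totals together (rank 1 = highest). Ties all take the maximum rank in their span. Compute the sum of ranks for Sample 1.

Sorted (descending): 1439, 1386, 1386, 1386, 1364, 716, 495, 393
The 3 values of 1386 occupy positions 2–4 → each gets rank 4.
Sample 1 values → pooled ranks: 393→8, 1439→1, 1386→4, 1386→4, 495→7
Rank sum = 8 + 1 + 4 + 4 + 7 = 24

24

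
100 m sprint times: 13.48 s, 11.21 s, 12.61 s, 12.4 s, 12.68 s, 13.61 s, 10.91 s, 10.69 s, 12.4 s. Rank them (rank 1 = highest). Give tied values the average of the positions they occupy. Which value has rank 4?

Sorted (descending): 13.61, 13.48, 12.68, 12.61, 12.4, 12.4, 11.21, 10.91, 10.69
The 2 values of 12.4 occupy positions 5–6 → average rank (5+6)/2 = 5.5.
Rank 4 → value 12.61.

12.61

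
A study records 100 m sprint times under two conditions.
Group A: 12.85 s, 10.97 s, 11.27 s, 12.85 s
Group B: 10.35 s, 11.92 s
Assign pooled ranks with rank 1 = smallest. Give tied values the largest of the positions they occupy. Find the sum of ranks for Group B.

Sorted (ascending): 10.35, 10.97, 11.27, 11.92, 12.85, 12.85
The 2 values of 12.85 occupy positions 5–6 → each gets rank 6.
Group B values → pooled ranks: 10.35→1, 11.92→4
Rank sum = 1 + 4 = 5

5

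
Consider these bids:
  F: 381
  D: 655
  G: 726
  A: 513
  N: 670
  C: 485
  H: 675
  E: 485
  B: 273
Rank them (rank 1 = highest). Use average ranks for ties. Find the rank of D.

Sorted (descending): 726, 675, 670, 655, 513, 485, 485, 381, 273
The 2 values of 485 occupy positions 6–7 → average rank (6+7)/2 = 6.5.
D has value 655 → rank 4.

4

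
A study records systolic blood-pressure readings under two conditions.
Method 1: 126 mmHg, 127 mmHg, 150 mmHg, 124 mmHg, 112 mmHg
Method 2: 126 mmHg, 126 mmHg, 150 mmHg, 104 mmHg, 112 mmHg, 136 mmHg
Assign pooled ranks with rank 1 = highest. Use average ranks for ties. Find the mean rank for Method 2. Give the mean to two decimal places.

Sorted (descending): 150, 150, 136, 127, 126, 126, 126, 124, 112, 112, 104
The 2 values of 150 occupy positions 1–2 → average rank (1+2)/2 = 1.5.
The 3 values of 126 occupy positions 5–7 → average rank 6.
The 2 values of 112 occupy positions 9–10 → average rank (9+10)/2 = 9.5.
Method 2 values → pooled ranks: 126→6, 126→6, 150→1.5, 104→11, 112→9.5, 136→3
Mean rank = (6 + 6 + 1.5 + 11 + 9.5 + 3) / 6 = 6.17

6.17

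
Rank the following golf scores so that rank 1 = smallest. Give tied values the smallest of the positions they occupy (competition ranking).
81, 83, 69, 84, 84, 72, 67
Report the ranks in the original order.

4, 5, 2, 6, 6, 3, 1

Sorted (ascending): 67, 69, 72, 81, 83, 84, 84
The 2 values of 84 occupy positions 6–7 → each gets rank 6.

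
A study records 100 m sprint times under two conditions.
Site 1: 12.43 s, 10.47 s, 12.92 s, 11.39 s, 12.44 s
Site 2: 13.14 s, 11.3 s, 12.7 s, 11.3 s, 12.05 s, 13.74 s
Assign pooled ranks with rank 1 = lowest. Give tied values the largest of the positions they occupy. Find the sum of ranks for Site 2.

Sorted (ascending): 10.47, 11.3, 11.3, 11.39, 12.05, 12.43, 12.44, 12.7, 12.92, 13.14, 13.74
The 2 values of 11.3 occupy positions 2–3 → each gets rank 3.
Site 2 values → pooled ranks: 13.14→10, 11.3→3, 12.7→8, 11.3→3, 12.05→5, 13.74→11
Rank sum = 10 + 3 + 8 + 3 + 5 + 11 = 40

40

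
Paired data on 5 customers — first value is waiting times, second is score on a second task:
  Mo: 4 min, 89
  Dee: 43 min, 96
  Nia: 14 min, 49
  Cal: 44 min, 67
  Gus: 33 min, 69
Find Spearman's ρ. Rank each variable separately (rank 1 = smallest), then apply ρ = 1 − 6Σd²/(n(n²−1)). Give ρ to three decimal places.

Ranks of variable 1: 1, 4, 2, 5, 3
Ranks of variable 2: 4, 5, 1, 2, 3
d = r₁ − r₂: -3, -1, 1, 3, 0
d²: 9, 1, 1, 9, 0; Σd² = 20
ρ = 1 − 6·20/(5·24) = 1 − 120/120 = 0.000

0.000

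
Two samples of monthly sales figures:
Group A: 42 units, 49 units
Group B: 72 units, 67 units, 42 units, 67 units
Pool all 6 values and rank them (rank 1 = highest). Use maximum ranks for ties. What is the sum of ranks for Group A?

10

Sorted (descending): 72, 67, 67, 49, 42, 42
The 2 values of 67 occupy positions 2–3 → each gets rank 3.
The 2 values of 42 occupy positions 5–6 → each gets rank 6.
Group A values → pooled ranks: 42→6, 49→4
Rank sum = 6 + 4 = 10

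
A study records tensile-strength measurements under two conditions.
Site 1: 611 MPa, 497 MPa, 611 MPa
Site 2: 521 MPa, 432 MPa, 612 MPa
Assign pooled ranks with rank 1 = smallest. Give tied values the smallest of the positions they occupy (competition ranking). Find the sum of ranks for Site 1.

Sorted (ascending): 432, 497, 521, 611, 611, 612
The 2 values of 611 occupy positions 4–5 → each gets rank 4.
Site 1 values → pooled ranks: 611→4, 497→2, 611→4
Rank sum = 4 + 2 + 4 = 10

10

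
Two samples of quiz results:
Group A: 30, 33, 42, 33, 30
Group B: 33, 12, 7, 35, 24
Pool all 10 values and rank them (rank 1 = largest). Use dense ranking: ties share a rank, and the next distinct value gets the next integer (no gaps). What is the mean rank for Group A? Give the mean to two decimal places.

3.00

Sorted (descending): 42, 35, 33, 33, 33, 30, 30, 24, 12, 7
The 3 values of 33 share dense rank 3.
The 2 values of 30 share dense rank 4.
Remaining distinct values take the next consecutive integers.
Group A values → pooled ranks: 30→4, 33→3, 42→1, 33→3, 30→4
Mean rank = (4 + 3 + 1 + 3 + 4) / 5 = 3.00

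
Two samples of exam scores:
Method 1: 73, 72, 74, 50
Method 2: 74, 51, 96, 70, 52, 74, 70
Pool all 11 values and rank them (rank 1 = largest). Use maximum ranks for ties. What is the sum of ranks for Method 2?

44

Sorted (descending): 96, 74, 74, 74, 73, 72, 70, 70, 52, 51, 50
The 3 values of 74 occupy positions 2–4 → each gets rank 4.
The 2 values of 70 occupy positions 7–8 → each gets rank 8.
Method 2 values → pooled ranks: 74→4, 51→10, 96→1, 70→8, 52→9, 74→4, 70→8
Rank sum = 4 + 10 + 1 + 8 + 9 + 4 + 8 = 44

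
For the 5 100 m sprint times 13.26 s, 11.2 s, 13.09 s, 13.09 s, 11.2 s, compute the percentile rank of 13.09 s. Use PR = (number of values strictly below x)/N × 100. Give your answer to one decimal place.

40.0

N = 5.
Strictly below 13.09: 2. Equal to 13.09: 2.
PR = 2/5 × 100 = 40.0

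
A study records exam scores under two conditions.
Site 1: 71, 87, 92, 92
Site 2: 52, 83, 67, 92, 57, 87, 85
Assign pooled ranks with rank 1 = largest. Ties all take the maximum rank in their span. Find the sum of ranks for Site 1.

Sorted (descending): 92, 92, 92, 87, 87, 85, 83, 71, 67, 57, 52
The 3 values of 92 occupy positions 1–3 → each gets rank 3.
The 2 values of 87 occupy positions 4–5 → each gets rank 5.
Site 1 values → pooled ranks: 71→8, 87→5, 92→3, 92→3
Rank sum = 8 + 5 + 3 + 3 = 19

19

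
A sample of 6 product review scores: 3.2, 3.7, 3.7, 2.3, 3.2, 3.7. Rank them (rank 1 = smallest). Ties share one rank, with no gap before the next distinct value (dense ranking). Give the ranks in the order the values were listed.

2, 3, 3, 1, 2, 3

Sorted (ascending): 2.3, 3.2, 3.2, 3.7, 3.7, 3.7
The 2 values of 3.2 share dense rank 2.
The 3 values of 3.7 share dense rank 3.
Remaining distinct values take the next consecutive integers.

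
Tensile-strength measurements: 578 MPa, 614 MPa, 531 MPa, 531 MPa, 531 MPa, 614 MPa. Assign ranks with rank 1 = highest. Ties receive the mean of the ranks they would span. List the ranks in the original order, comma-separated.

Sorted (descending): 614, 614, 578, 531, 531, 531
The 2 values of 614 occupy positions 1–2 → average rank (1+2)/2 = 1.5.
The 3 values of 531 occupy positions 4–6 → average rank 5.

3, 1.5, 5, 5, 5, 1.5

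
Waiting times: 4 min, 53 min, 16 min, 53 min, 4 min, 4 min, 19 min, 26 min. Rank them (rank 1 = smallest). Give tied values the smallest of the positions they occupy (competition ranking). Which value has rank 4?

Sorted (ascending): 4, 4, 4, 16, 19, 26, 53, 53
The 3 values of 4 occupy positions 1–3 → each gets rank 1.
The 2 values of 53 occupy positions 7–8 → each gets rank 7.
Rank 4 → value 16.

16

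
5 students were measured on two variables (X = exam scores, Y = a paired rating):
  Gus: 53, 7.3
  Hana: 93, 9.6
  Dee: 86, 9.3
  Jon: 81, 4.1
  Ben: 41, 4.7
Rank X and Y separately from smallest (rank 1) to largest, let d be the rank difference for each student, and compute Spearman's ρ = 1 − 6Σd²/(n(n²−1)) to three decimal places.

0.700

Ranks of variable 1: 2, 5, 4, 3, 1
Ranks of variable 2: 3, 5, 4, 1, 2
d = r₁ − r₂: -1, 0, 0, 2, -1
d²: 1, 0, 0, 4, 1; Σd² = 6
ρ = 1 − 6·6/(5·24) = 1 − 36/120 = 0.700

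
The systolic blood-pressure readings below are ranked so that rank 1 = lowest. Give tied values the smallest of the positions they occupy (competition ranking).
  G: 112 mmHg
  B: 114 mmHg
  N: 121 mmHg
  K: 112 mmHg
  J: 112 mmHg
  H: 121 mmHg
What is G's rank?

Sorted (ascending): 112, 112, 112, 114, 121, 121
The 3 values of 112 occupy positions 1–3 → each gets rank 1.
The 2 values of 121 occupy positions 5–6 → each gets rank 5.
G has value 112 mmHg → rank 1.

1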